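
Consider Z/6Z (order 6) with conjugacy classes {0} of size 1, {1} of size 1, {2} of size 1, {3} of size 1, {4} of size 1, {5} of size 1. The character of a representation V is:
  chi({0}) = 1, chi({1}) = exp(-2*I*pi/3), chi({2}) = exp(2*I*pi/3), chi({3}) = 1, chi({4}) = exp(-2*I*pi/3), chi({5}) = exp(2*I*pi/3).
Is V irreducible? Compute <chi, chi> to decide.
Irreducible: <chi, chi> = 1.

Argument: <chi, chi> = (1/|G|) sum_C |C| * |chi(C)|^2 = (1/6)[1*|1|^2 + 1*|exp(-2*I*pi/3)|^2 + 1*|exp(2*I*pi/3)|^2 + 1*|1|^2 + 1*|exp(-2*I*pi/3)|^2 + 1*|exp(2*I*pi/3)|^2]
  = (1/6)[(1) + (1) + (1) + (1) + (1) + (1)] = 6/6 = 1.
(Exp terms are combined using exp(i*s)*conj(exp(i*t)) = exp(i*(s-t)), and sums of them are collapsed using the identity that for every m > 1 the m distinct m-th roots of unity sum to 0, e.g. 1 + exp(2*I*pi/3) + exp(-2*I*pi/3) = 0.)
A character is irreducible iff <chi, chi> = 1, so this representation is irreducible.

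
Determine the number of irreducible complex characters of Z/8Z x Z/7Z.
56

The number of irreducible complex representations of a finite group equals its number of conjugacy classes. Z/8Z x Z/7Z is abelian of order 56, so every element is its own conjugacy class: 56 classes, so Z/8Z x Z/7Z (order 56) has exactly 56 irreducible complex representations.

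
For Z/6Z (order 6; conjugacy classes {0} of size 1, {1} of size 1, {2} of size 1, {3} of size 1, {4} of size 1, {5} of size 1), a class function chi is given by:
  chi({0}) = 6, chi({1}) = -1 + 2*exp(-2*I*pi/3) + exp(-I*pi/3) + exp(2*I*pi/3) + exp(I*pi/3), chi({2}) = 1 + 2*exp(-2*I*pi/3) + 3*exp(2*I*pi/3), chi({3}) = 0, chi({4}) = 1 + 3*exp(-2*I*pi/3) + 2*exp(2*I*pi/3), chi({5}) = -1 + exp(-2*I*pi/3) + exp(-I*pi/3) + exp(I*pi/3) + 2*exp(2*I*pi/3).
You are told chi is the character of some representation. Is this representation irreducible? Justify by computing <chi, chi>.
Not irreducible (reducible): <chi, chi> = 8 > 1.

Reasoning: <chi, chi> = (1/|G|) sum_C |C| * |chi(C)|^2 = (1/6)[1*|6|^2 + 1*|-1 + 2*exp(-2*I*pi/3) + exp(-I*pi/3) + exp(2*I*pi/3) + exp(I*pi/3)|^2 + 1*|1 + 2*exp(-2*I*pi/3) + 3*exp(2*I*pi/3)|^2 + 1*|0|^2 + 1*|1 + 3*exp(-2*I*pi/3) + 2*exp(2*I*pi/3)|^2 + 1*|-1 + exp(-2*I*pi/3) + exp(-I*pi/3) + exp(I*pi/3) + 2*exp(2*I*pi/3)|^2]
  = (1/6)[(36) + (3) + (3) + (0) + (3) + (3)] = 48/6 = 8.
(Exp terms are combined using exp(i*s)*conj(exp(i*t)) = exp(i*(s-t)), and sums of them are collapsed using the identity that for every m > 1 the m distinct m-th roots of unity sum to 0, e.g. 1 + exp(2*I*pi/3) + exp(-2*I*pi/3) = 0.)
A character is irreducible iff <chi, chi> = 1, so this representation is reducible.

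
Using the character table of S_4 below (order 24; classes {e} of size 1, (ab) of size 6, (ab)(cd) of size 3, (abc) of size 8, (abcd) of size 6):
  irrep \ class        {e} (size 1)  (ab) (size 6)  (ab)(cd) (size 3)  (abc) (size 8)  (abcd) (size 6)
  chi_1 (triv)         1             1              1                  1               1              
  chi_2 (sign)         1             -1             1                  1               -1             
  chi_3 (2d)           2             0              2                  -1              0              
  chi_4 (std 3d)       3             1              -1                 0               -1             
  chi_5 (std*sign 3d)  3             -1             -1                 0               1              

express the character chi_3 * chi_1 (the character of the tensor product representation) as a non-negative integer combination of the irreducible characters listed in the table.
chi_3 tensor chi_1 = chi_3 (all other irreducibles have multiplicity 0).

Working: The character of a tensor product is the pointwise product (chi_3 * chi_1)(C) = chi_3(C) * chi_1(C):
  {e}: (2)*(1), (ab): (0)*(1), (ab)(cd): (2)*(1), (abc): (-1)*(1), (abcd): (0)*(1)
so (chi_3 * chi_1) takes values
  {e} -> 2, (ab) -> 0, (ab)(cd) -> 2, (abc) -> -1, (abcd) -> 0.
Now take the inner product of this character with each irreducible chi from the table, <chi_3*chi_1, chi> = (1/24) sum_C |C| (chi_3*chi_1)(C) conj(chi(C)):
  <chi_3*chi_1, chi_1> = (1/24)[1*(2)*conj(1) + 6*(0)*conj(1) + 3*(2)*conj(1) + 8*(-1)*conj(1) + 6*(0)*conj(1)]
      = (1/24)[(2) + (0) + (6) + (-8) + (0)] = 0/24 = 0
  <chi_3*chi_1, chi_2> = (1/24)[1*(2)*conj(1) + 6*(0)*conj(-1) + 3*(2)*conj(1) + 8*(-1)*conj(1) + 6*(0)*conj(-1)]
      = (1/24)[(2) + (0) + (6) + (-8) + (0)] = 0/24 = 0
  <chi_3*chi_1, chi_3> = (1/24)[1*(2)*conj(2) + 6*(0)*conj(0) + 3*(2)*conj(2) + 8*(-1)*conj(-1) + 6*(0)*conj(0)]
      = (1/24)[(4) + (0) + (12) + (8) + (0)] = 24/24 = 1
  <chi_3*chi_1, chi_4> = (1/24)[1*(2)*conj(3) + 6*(0)*conj(1) + 3*(2)*conj(-1) + 8*(-1)*conj(0) + 6*(0)*conj(-1)]
      = (1/24)[(6) + (0) + (-6) + (0) + (0)] = 0/24 = 0
  <chi_3*chi_1, chi_5> = (1/24)[1*(2)*conj(3) + 6*(0)*conj(-1) + 3*(2)*conj(-1) + 8*(-1)*conj(0) + 6*(0)*conj(1)]
      = (1/24)[(6) + (0) + (-6) + (0) + (0)] = 0/24 = 0
Hence the multiplicities are chi_3: 1. Dimension check: dim(chi_3)*dim(chi_1) = 2*1 = 2 and sum (mult * dim) = 1*2 = 2.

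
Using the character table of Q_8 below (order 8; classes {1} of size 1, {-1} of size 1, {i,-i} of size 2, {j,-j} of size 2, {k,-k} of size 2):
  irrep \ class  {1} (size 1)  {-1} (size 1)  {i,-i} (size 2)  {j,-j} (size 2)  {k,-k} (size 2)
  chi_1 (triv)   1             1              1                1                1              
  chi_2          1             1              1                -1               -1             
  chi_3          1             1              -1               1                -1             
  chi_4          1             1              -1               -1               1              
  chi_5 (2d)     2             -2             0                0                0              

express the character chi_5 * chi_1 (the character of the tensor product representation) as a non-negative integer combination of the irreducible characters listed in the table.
chi_5 tensor chi_1 = chi_5 (all other irreducibles have multiplicity 0).

The character of a tensor product is the pointwise product (chi_5 * chi_1)(C) = chi_5(C) * chi_1(C):
  {1}: (2)*(1), {-1}: (-2)*(1), {i,-i}: (0)*(1), {j,-j}: (0)*(1), {k,-k}: (0)*(1)
so (chi_5 * chi_1) takes values
  {1} -> 2, {-1} -> -2, {i,-i} -> 0, {j,-j} -> 0, {k,-k} -> 0.
Now take the inner product of this character with each irreducible chi from the table, <chi_5*chi_1, chi> = (1/8) sum_C |C| (chi_5*chi_1)(C) conj(chi(C)):
  <chi_5*chi_1, chi_1> = (1/8)[1*(2)*conj(1) + 1*(-2)*conj(1) + 2*(0)*conj(1) + 2*(0)*conj(1) + 2*(0)*conj(1)]
      = (1/8)[(2) + (-2) + (0) + (0) + (0)] = 0/8 = 0
  <chi_5*chi_1, chi_2> = (1/8)[1*(2)*conj(1) + 1*(-2)*conj(1) + 2*(0)*conj(1) + 2*(0)*conj(-1) + 2*(0)*conj(-1)]
      = (1/8)[(2) + (-2) + (0) + (0) + (0)] = 0/8 = 0
  <chi_5*chi_1, chi_3> = (1/8)[1*(2)*conj(1) + 1*(-2)*conj(1) + 2*(0)*conj(-1) + 2*(0)*conj(1) + 2*(0)*conj(-1)]
      = (1/8)[(2) + (-2) + (0) + (0) + (0)] = 0/8 = 0
  <chi_5*chi_1, chi_4> = (1/8)[1*(2)*conj(1) + 1*(-2)*conj(1) + 2*(0)*conj(-1) + 2*(0)*conj(-1) + 2*(0)*conj(1)]
      = (1/8)[(2) + (-2) + (0) + (0) + (0)] = 0/8 = 0
  <chi_5*chi_1, chi_5> = (1/8)[1*(2)*conj(2) + 1*(-2)*conj(-2) + 2*(0)*conj(0) + 2*(0)*conj(0) + 2*(0)*conj(0)]
      = (1/8)[(4) + (4) + (0) + (0) + (0)] = 8/8 = 1
Hence the multiplicities are chi_5: 1. Dimension check: dim(chi_5)*dim(chi_1) = 2*1 = 2 and sum (mult * dim) = 1*2 = 2.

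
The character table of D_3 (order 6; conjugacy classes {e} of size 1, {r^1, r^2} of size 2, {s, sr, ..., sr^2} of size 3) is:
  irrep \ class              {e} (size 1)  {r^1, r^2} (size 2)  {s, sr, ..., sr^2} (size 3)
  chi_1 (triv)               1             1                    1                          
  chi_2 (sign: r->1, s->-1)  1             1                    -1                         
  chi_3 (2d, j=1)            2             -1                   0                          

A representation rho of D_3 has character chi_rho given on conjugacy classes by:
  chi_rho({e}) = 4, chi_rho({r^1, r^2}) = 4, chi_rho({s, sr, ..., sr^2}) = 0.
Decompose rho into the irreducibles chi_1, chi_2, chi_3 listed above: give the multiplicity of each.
Multiplicities: chi_1: 2, chi_2: 2, chi_3: 0.

Justification: Use <chi_rho, chi> = (1/|G|) sum_C |C| * chi_rho(C) * conj(chi(C)) with |G| = 6 for each irreducible chi in the table:
  <chi_rho, chi_1> = (1/6)[1*(4)*conj(1) + 2*(4)*conj(1) + 3*(0)*conj(1)]
      = (1/6)[(4) + (8) + (0)] = 12/6 = 2
  <chi_rho, chi_2> = (1/6)[1*(4)*conj(1) + 2*(4)*conj(1) + 3*(0)*conj(-1)]
      = (1/6)[(4) + (8) + (0)] = 12/6 = 2
  <chi_rho, chi_3> = (1/6)[1*(4)*conj(2) + 2*(4)*conj(-1) + 3*(0)*conj(0)]
      = (1/6)[(8) + (-8) + (0)] = 0/6 = 0
Dimension check: dim(rho) = sum (mult * dim) = 2*1 + 2*1 + 0*2 = 4 = chi_rho(e) = 4.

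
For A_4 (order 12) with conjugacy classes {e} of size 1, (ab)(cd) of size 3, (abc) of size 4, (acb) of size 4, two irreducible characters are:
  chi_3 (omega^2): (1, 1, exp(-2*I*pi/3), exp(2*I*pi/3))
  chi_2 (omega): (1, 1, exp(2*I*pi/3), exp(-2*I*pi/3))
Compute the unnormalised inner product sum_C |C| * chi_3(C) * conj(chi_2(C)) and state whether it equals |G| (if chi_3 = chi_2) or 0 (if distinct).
Sum = 0; so <chi_3, chi_2> = 0 (distinct irreducibles are orthogonal).

Solution. Compute term by term over conjugacy classes (|C| * chi_3(C) * conj(chi_2(C))):
  1*(1)*conj(1) + 3*(1)*conj(1) + 4*(exp(-2*I*pi/3))*conj(exp(2*I*pi/3)) + 4*(exp(2*I*pi/3))*conj(exp(-2*I*pi/3))
  = (1) + (3) + (4*exp(2*I*pi/3)) + (4*exp(-2*I*pi/3))
  = 0.
(Exp terms are combined using exp(i*s)*conj(exp(i*t)) = exp(i*(s-t)), and sums of them are collapsed using the identity that for every m > 1 the m distinct m-th roots of unity sum to 0, e.g. 1 + exp(2*I*pi/3) + exp(-2*I*pi/3) = 0.)
Dividing by |G| = 12 gives 0/12 = 0, matching the row-orthogonality relation <chi_3, chi_2> = [chi_3 = chi_2].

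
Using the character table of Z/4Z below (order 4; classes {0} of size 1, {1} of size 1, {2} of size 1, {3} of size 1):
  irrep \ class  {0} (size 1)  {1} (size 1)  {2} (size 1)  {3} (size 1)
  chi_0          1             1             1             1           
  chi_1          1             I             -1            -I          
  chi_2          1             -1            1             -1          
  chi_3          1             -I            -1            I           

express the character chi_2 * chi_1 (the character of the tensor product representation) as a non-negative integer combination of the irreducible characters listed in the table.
chi_2 tensor chi_1 = chi_3 (all other irreducibles have multiplicity 0).

Justification: The character of a tensor product is the pointwise product (chi_2 * chi_1)(C) = chi_2(C) * chi_1(C):
  {0}: (1)*(1), {1}: (-1)*(I), {2}: (1)*(-1), {3}: (-1)*(-I)
so (chi_2 * chi_1) takes values
  {0} -> 1, {1} -> -I, {2} -> -1, {3} -> I.
Now take the inner product of this character with each irreducible chi from the table, <chi_2*chi_1, chi> = (1/4) sum_C |C| (chi_2*chi_1)(C) conj(chi(C)):
  <chi_2*chi_1, chi_0> = (1/4)[1*(1)*conj(1) + 1*(-I)*conj(1) + 1*(-1)*conj(1) + 1*(I)*conj(1)]
      = (1/4)[(1) + (-I) + (-1) + (I)] = 0/4 = 0
  <chi_2*chi_1, chi_1> = (1/4)[1*(1)*conj(1) + 1*(-I)*conj(I) + 1*(-1)*conj(-1) + 1*(I)*conj(-I)]
      = (1/4)[(1) + (-1) + (1) + (-1)] = 0/4 = 0
  <chi_2*chi_1, chi_2> = (1/4)[1*(1)*conj(1) + 1*(-I)*conj(-1) + 1*(-1)*conj(1) + 1*(I)*conj(-1)]
      = (1/4)[(1) + (I) + (-1) + (-I)] = 0/4 = 0
  <chi_2*chi_1, chi_3> = (1/4)[1*(1)*conj(1) + 1*(-I)*conj(-I) + 1*(-1)*conj(-1) + 1*(I)*conj(I)]
      = (1/4)[(1) + (1) + (1) + (1)] = 4/4 = 1
(Exp terms are combined using exp(i*s)*conj(exp(i*t)) = exp(i*(s-t)), and sums of them are collapsed using the identity that for every m > 1 the m distinct m-th roots of unity sum to 0, e.g. 1 + exp(2*I*pi/3) + exp(-2*I*pi/3) = 0.)
Hence the multiplicities are chi_3: 1. Dimension check: dim(chi_2)*dim(chi_1) = 1*1 = 1 and sum (mult * dim) = 1*1 = 1.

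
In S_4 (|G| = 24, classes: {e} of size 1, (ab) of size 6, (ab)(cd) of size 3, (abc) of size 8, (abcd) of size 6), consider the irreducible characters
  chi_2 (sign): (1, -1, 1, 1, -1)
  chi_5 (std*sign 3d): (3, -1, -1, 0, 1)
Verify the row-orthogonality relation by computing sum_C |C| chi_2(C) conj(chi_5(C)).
Sum = 0; so <chi_2, chi_5> = 0 (distinct irreducibles are orthogonal).

Working: Compute term by term over conjugacy classes (|C| * chi_2(C) * conj(chi_5(C))):
  1*(1)*conj(3) + 6*(-1)*conj(-1) + 3*(1)*conj(-1) + 8*(1)*conj(0) + 6*(-1)*conj(1)
  = (3) + (6) + (-3) + (0) + (-6)
  = 0.
Dividing by |G| = 24 gives 0/24 = 0, matching the row-orthogonality relation <chi_2, chi_5> = [chi_2 = chi_5].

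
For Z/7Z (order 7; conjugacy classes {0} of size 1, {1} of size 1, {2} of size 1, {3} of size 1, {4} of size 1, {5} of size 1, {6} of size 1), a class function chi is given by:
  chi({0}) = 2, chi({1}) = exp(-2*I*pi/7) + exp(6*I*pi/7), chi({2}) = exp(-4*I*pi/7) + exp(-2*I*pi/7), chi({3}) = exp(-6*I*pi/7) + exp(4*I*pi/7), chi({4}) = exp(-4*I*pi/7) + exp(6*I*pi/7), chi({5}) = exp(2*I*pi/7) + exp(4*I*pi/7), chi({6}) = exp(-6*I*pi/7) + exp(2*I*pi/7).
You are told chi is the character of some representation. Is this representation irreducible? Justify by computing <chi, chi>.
Not irreducible (reducible): <chi, chi> = 2 > 1.

Justification: <chi, chi> = (1/|G|) sum_C |C| * |chi(C)|^2 = (1/7)[1*|2|^2 + 1*|exp(-2*I*pi/7) + exp(6*I*pi/7)|^2 + 1*|exp(-4*I*pi/7) + exp(-2*I*pi/7)|^2 + 1*|exp(-6*I*pi/7) + exp(4*I*pi/7)|^2 + 1*|exp(-4*I*pi/7) + exp(6*I*pi/7)|^2 + 1*|exp(2*I*pi/7) + exp(4*I*pi/7)|^2 + 1*|exp(-6*I*pi/7) + exp(2*I*pi/7)|^2]
  = (1/7)[(4) + (2 + exp(-6*I*pi/7) + exp(6*I*pi/7)) + (2 + exp(-2*I*pi/7) + exp(2*I*pi/7)) + (2 + exp(-4*I*pi/7) + exp(4*I*pi/7)) + (2 + exp(-4*I*pi/7) + exp(4*I*pi/7)) + (2 + exp(-2*I*pi/7) + exp(2*I*pi/7)) + (2 + exp(-6*I*pi/7) + exp(6*I*pi/7))] = 14/7 = 2.
(Exp terms are combined using exp(i*s)*conj(exp(i*t)) = exp(i*(s-t)), and sums of them are collapsed using the identity that for every m > 1 the m distinct m-th roots of unity sum to 0, e.g. 1 + exp(2*I*pi/3) + exp(-2*I*pi/3) = 0.)
A character is irreducible iff <chi, chi> = 1, so this representation is reducible.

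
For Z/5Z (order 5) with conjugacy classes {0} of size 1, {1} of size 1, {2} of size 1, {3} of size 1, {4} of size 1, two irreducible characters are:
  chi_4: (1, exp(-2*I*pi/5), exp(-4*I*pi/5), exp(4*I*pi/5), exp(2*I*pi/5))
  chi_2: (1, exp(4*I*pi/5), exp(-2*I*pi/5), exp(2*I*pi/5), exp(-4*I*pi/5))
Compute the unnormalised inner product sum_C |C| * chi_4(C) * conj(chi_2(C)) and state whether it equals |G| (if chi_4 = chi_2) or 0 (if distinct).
Sum = 0; so <chi_4, chi_2> = 0 (distinct irreducibles are orthogonal).

Argument: Compute term by term over conjugacy classes (|C| * chi_4(C) * conj(chi_2(C))):
  1*(1)*conj(1) + 1*(exp(-2*I*pi/5))*conj(exp(4*I*pi/5)) + 1*(exp(-4*I*pi/5))*conj(exp(-2*I*pi/5)) + 1*(exp(4*I*pi/5))*conj(exp(2*I*pi/5)) + 1*(exp(2*I*pi/5))*conj(exp(-4*I*pi/5))
  = (1) + (exp(4*I*pi/5)) + (exp(-2*I*pi/5)) + (exp(2*I*pi/5)) + (exp(-4*I*pi/5))
  = 0.
(Exp terms are combined using exp(i*s)*conj(exp(i*t)) = exp(i*(s-t)), and sums of them are collapsed using the identity that for every m > 1 the m distinct m-th roots of unity sum to 0, e.g. 1 + exp(2*I*pi/3) + exp(-2*I*pi/3) = 0.)
Dividing by |G| = 5 gives 0/5 = 0, matching the row-orthogonality relation <chi_4, chi_2> = [chi_4 = chi_2].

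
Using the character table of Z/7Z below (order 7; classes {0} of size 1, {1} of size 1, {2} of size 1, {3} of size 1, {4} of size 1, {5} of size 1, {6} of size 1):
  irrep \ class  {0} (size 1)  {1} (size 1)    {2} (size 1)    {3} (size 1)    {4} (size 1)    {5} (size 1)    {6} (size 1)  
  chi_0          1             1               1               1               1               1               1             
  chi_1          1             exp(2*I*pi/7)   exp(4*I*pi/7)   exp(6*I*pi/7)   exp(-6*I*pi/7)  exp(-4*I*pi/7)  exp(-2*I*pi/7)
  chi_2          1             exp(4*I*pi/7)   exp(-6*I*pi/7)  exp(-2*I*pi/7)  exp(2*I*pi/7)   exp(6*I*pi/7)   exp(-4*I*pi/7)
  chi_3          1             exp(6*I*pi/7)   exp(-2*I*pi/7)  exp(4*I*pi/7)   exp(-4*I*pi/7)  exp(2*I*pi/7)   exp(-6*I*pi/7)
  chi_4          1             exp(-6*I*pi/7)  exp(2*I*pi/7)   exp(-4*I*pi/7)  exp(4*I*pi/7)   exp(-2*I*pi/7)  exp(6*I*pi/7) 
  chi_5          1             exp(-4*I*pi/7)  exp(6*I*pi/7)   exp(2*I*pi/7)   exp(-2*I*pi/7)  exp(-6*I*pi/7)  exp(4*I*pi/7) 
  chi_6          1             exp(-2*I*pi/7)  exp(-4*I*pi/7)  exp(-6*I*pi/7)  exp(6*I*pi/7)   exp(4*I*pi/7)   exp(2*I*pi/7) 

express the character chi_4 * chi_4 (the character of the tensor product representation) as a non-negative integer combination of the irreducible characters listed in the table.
chi_4 tensor chi_4 = chi_1 (all other irreducibles have multiplicity 0).

The character of a tensor product is the pointwise product (chi_4 * chi_4)(C) = chi_4(C) * chi_4(C):
  {0}: (1)*(1), {1}: (exp(-6*I*pi/7))*(exp(-6*I*pi/7)), {2}: (exp(2*I*pi/7))*(exp(2*I*pi/7)), {3}: (exp(-4*I*pi/7))*(exp(-4*I*pi/7)), {4}: (exp(4*I*pi/7))*(exp(4*I*pi/7)), {5}: (exp(-2*I*pi/7))*(exp(-2*I*pi/7)), {6}: (exp(6*I*pi/7))*(exp(6*I*pi/7))
so (chi_4 * chi_4) takes values
  {0} -> 1, {1} -> exp(2*I*pi/7), {2} -> exp(4*I*pi/7), {3} -> exp(6*I*pi/7), {4} -> exp(-6*I*pi/7), {5} -> exp(-4*I*pi/7), {6} -> exp(-2*I*pi/7).
Now take the inner product of this character with each irreducible chi from the table, <chi_4*chi_4, chi> = (1/7) sum_C |C| (chi_4*chi_4)(C) conj(chi(C)):
  <chi_4*chi_4, chi_0> = (1/7)[1*(1)*conj(1) + 1*(exp(2*I*pi/7))*conj(1) + 1*(exp(4*I*pi/7))*conj(1) + 1*(exp(6*I*pi/7))*conj(1) + 1*(exp(-6*I*pi/7))*conj(1) + 1*(exp(-4*I*pi/7))*conj(1) + 1*(exp(-2*I*pi/7))*conj(1)]
      = (1/7)[(1) + (exp(2*I*pi/7)) + (exp(4*I*pi/7)) + (exp(6*I*pi/7)) + (exp(-6*I*pi/7)) + (exp(-4*I*pi/7)) + (exp(-2*I*pi/7))] = 0/7 = 0
  <chi_4*chi_4, chi_1> = (1/7)[1*(1)*conj(1) + 1*(exp(2*I*pi/7))*conj(exp(2*I*pi/7)) + 1*(exp(4*I*pi/7))*conj(exp(4*I*pi/7)) + 1*(exp(6*I*pi/7))*conj(exp(6*I*pi/7)) + 1*(exp(-6*I*pi/7))*conj(exp(-6*I*pi/7)) + 1*(exp(-4*I*pi/7))*conj(exp(-4*I*pi/7)) + 1*(exp(-2*I*pi/7))*conj(exp(-2*I*pi/7))]
      = (1/7)[(1) + (1) + (1) + (1) + (1) + (1) + (1)] = 7/7 = 1
  <chi_4*chi_4, chi_2> = (1/7)[1*(1)*conj(1) + 1*(exp(2*I*pi/7))*conj(exp(4*I*pi/7)) + 1*(exp(4*I*pi/7))*conj(exp(-6*I*pi/7)) + 1*(exp(6*I*pi/7))*conj(exp(-2*I*pi/7)) + 1*(exp(-6*I*pi/7))*conj(exp(2*I*pi/7)) + 1*(exp(-4*I*pi/7))*conj(exp(6*I*pi/7)) + 1*(exp(-2*I*pi/7))*conj(exp(-4*I*pi/7))]
      = (1/7)[(1) + (exp(-2*I*pi/7)) + (exp(-4*I*pi/7)) + (exp(-6*I*pi/7)) + (exp(6*I*pi/7)) + (exp(4*I*pi/7)) + (exp(2*I*pi/7))] = 0/7 = 0
  <chi_4*chi_4, chi_3> = (1/7)[1*(1)*conj(1) + 1*(exp(2*I*pi/7))*conj(exp(6*I*pi/7)) + 1*(exp(4*I*pi/7))*conj(exp(-2*I*pi/7)) + 1*(exp(6*I*pi/7))*conj(exp(4*I*pi/7)) + 1*(exp(-6*I*pi/7))*conj(exp(-4*I*pi/7)) + 1*(exp(-4*I*pi/7))*conj(exp(2*I*pi/7)) + 1*(exp(-2*I*pi/7))*conj(exp(-6*I*pi/7))]
      = (1/7)[(1) + (exp(-4*I*pi/7)) + (exp(6*I*pi/7)) + (exp(2*I*pi/7)) + (exp(-2*I*pi/7)) + (exp(-6*I*pi/7)) + (exp(4*I*pi/7))] = 0/7 = 0
  <chi_4*chi_4, chi_4> = (1/7)[1*(1)*conj(1) + 1*(exp(2*I*pi/7))*conj(exp(-6*I*pi/7)) + 1*(exp(4*I*pi/7))*conj(exp(2*I*pi/7)) + 1*(exp(6*I*pi/7))*conj(exp(-4*I*pi/7)) + 1*(exp(-6*I*pi/7))*conj(exp(4*I*pi/7)) + 1*(exp(-4*I*pi/7))*conj(exp(-2*I*pi/7)) + 1*(exp(-2*I*pi/7))*conj(exp(6*I*pi/7))]
      = (1/7)[(1) + (exp(-6*I*pi/7)) + (exp(2*I*pi/7)) + (exp(-4*I*pi/7)) + (exp(4*I*pi/7)) + (exp(-2*I*pi/7)) + (exp(6*I*pi/7))] = 0/7 = 0
  <chi_4*chi_4, chi_5> = (1/7)[1*(1)*conj(1) + 1*(exp(2*I*pi/7))*conj(exp(-4*I*pi/7)) + 1*(exp(4*I*pi/7))*conj(exp(6*I*pi/7)) + 1*(exp(6*I*pi/7))*conj(exp(2*I*pi/7)) + 1*(exp(-6*I*pi/7))*conj(exp(-2*I*pi/7)) + 1*(exp(-4*I*pi/7))*conj(exp(-6*I*pi/7)) + 1*(exp(-2*I*pi/7))*conj(exp(4*I*pi/7))]
      = (1/7)[(1) + (exp(6*I*pi/7)) + (exp(-2*I*pi/7)) + (exp(4*I*pi/7)) + (exp(-4*I*pi/7)) + (exp(2*I*pi/7)) + (exp(-6*I*pi/7))] = 0/7 = 0
  <chi_4*chi_4, chi_6> = (1/7)[1*(1)*conj(1) + 1*(exp(2*I*pi/7))*conj(exp(-2*I*pi/7)) + 1*(exp(4*I*pi/7))*conj(exp(-4*I*pi/7)) + 1*(exp(6*I*pi/7))*conj(exp(-6*I*pi/7)) + 1*(exp(-6*I*pi/7))*conj(exp(6*I*pi/7)) + 1*(exp(-4*I*pi/7))*conj(exp(4*I*pi/7)) + 1*(exp(-2*I*pi/7))*conj(exp(2*I*pi/7))]
      = (1/7)[(1) + (exp(4*I*pi/7)) + (exp(-6*I*pi/7)) + (exp(-2*I*pi/7)) + (exp(2*I*pi/7)) + (exp(6*I*pi/7)) + (exp(-4*I*pi/7))] = 0/7 = 0
(Exp terms are combined using exp(i*s)*conj(exp(i*t)) = exp(i*(s-t)), and sums of them are collapsed using the identity that for every m > 1 the m distinct m-th roots of unity sum to 0, e.g. 1 + exp(2*I*pi/3) + exp(-2*I*pi/3) = 0.)
Hence the multiplicities are chi_1: 1. Dimension check: dim(chi_4)*dim(chi_4) = 1*1 = 1 and sum (mult * dim) = 1*1 = 1.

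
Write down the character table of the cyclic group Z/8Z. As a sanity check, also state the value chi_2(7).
Character table of Z/8Z (irreps indexed chi_0,...,chi_7 with chi_k(m) = zeta_8^(k*m), zeta_8 = exp(2*pi*i/8)):
  irrep \ class  {0} (size 1)  {1} (size 1)    {2} (size 1)  {3} (size 1)    {4} (size 1)  {5} (size 1)    {6} (size 1)  {7} (size 1)  
  chi_0          1             1               1             1               1             1               1             1             
  chi_1          1             exp(I*pi/4)     I             exp(3*I*pi/4)   -1            exp(-3*I*pi/4)  -I            exp(-I*pi/4)  
  chi_2          1             I               -1            -I              1             I               -1            -I            
  chi_3          1             exp(3*I*pi/4)   -I            exp(I*pi/4)     -1            exp(-I*pi/4)    I             exp(-3*I*pi/4)
  chi_4          1             -1              1             -1              1             -1              1             -1            
  chi_5          1             exp(-3*I*pi/4)  I             exp(-I*pi/4)    -1            exp(I*pi/4)     -I            exp(3*I*pi/4) 
  chi_6          1             -I              -1            I               1             -I              -1            I             
  chi_7          1             exp(-I*pi/4)    -I            exp(-3*I*pi/4)  -1            exp(3*I*pi/4)   I             exp(I*pi/4)   

Spot check: chi_2(7) = zeta_8^(2*7) = zeta_8^14 = -I.

Why: Z/8Z is abelian, so all 8 irreducible complex representations are 1-dimensional. They are given by chi_k(m) = zeta_8^(k*m) for k = 0,...,7. Row orthogonality: sum_m chi_k(m) conj(chi_l(m)) = 8 * [k = l].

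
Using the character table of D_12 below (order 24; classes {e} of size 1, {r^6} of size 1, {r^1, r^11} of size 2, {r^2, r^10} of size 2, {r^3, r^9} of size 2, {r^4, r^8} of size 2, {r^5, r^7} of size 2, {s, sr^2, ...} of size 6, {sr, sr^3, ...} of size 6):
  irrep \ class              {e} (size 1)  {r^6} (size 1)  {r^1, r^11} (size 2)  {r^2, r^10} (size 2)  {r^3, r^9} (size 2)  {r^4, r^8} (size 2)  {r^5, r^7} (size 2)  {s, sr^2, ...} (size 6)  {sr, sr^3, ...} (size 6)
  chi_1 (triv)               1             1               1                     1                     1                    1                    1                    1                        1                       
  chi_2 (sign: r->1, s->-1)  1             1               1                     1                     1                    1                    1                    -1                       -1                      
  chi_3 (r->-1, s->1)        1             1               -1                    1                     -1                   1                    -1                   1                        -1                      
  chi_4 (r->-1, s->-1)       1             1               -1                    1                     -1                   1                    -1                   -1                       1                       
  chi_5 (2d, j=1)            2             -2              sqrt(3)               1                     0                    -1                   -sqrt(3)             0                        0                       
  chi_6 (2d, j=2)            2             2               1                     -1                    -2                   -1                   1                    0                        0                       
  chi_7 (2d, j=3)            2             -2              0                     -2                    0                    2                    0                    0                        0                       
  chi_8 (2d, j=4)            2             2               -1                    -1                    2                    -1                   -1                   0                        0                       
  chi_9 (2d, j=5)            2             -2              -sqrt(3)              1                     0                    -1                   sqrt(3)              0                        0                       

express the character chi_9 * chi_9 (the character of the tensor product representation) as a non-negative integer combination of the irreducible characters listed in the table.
chi_9 tensor chi_9 = chi_1 + chi_2 + chi_6 (all other irreducibles have multiplicity 0).

Reasoning: The character of a tensor product is the pointwise product (chi_9 * chi_9)(C) = chi_9(C) * chi_9(C):
  {e}: (2)*(2), {r^6}: (-2)*(-2), {r^1, r^11}: (-sqrt(3))*(-sqrt(3)), {r^2, r^10}: (1)*(1), {r^3, r^9}: (0)*(0), {r^4, r^8}: (-1)*(-1), {r^5, r^7}: (sqrt(3))*(sqrt(3)), {s, sr^2, ...}: (0)*(0), {sr, sr^3, ...}: (0)*(0)
so (chi_9 * chi_9) takes values
  {e} -> 4, {r^6} -> 4, {r^1, r^11} -> 3, {r^2, r^10} -> 1, {r^3, r^9} -> 0, {r^4, r^8} -> 1, {r^5, r^7} -> 3, {s, sr^2, ...} -> 0, {sr, sr^3, ...} -> 0.
Now take the inner product of this character with each irreducible chi from the table, <chi_9*chi_9, chi> = (1/24) sum_C |C| (chi_9*chi_9)(C) conj(chi(C)):
  <chi_9*chi_9, chi_1> = (1/24)[1*(4)*conj(1) + 1*(4)*conj(1) + 2*(3)*conj(1) + 2*(1)*conj(1) + 2*(0)*conj(1) + 2*(1)*conj(1) + 2*(3)*conj(1) + 6*(0)*conj(1) + 6*(0)*conj(1)]
      = (1/24)[(4) + (4) + (6) + (2) + (0) + (2) + (6) + (0) + (0)] = 24/24 = 1
  <chi_9*chi_9, chi_2> = (1/24)[1*(4)*conj(1) + 1*(4)*conj(1) + 2*(3)*conj(1) + 2*(1)*conj(1) + 2*(0)*conj(1) + 2*(1)*conj(1) + 2*(3)*conj(1) + 6*(0)*conj(-1) + 6*(0)*conj(-1)]
      = (1/24)[(4) + (4) + (6) + (2) + (0) + (2) + (6) + (0) + (0)] = 24/24 = 1
  <chi_9*chi_9, chi_3> = (1/24)[1*(4)*conj(1) + 1*(4)*conj(1) + 2*(3)*conj(-1) + 2*(1)*conj(1) + 2*(0)*conj(-1) + 2*(1)*conj(1) + 2*(3)*conj(-1) + 6*(0)*conj(1) + 6*(0)*conj(-1)]
      = (1/24)[(4) + (4) + (-6) + (2) + (0) + (2) + (-6) + (0) + (0)] = 0/24 = 0
  <chi_9*chi_9, chi_4> = (1/24)[1*(4)*conj(1) + 1*(4)*conj(1) + 2*(3)*conj(-1) + 2*(1)*conj(1) + 2*(0)*conj(-1) + 2*(1)*conj(1) + 2*(3)*conj(-1) + 6*(0)*conj(-1) + 6*(0)*conj(1)]
      = (1/24)[(4) + (4) + (-6) + (2) + (0) + (2) + (-6) + (0) + (0)] = 0/24 = 0
  <chi_9*chi_9, chi_5> = (1/24)[1*(4)*conj(2) + 1*(4)*conj(-2) + 2*(3)*conj(sqrt(3)) + 2*(1)*conj(1) + 2*(0)*conj(0) + 2*(1)*conj(-1) + 2*(3)*conj(-sqrt(3)) + 6*(0)*conj(0) + 6*(0)*conj(0)]
      = (1/24)[(8) + (-8) + (6*sqrt(3)) + (2) + (0) + (-2) + (-6*sqrt(3)) + (0) + (0)] = 0/24 = 0
  <chi_9*chi_9, chi_6> = (1/24)[1*(4)*conj(2) + 1*(4)*conj(2) + 2*(3)*conj(1) + 2*(1)*conj(-1) + 2*(0)*conj(-2) + 2*(1)*conj(-1) + 2*(3)*conj(1) + 6*(0)*conj(0) + 6*(0)*conj(0)]
      = (1/24)[(8) + (8) + (6) + (-2) + (0) + (-2) + (6) + (0) + (0)] = 24/24 = 1
  <chi_9*chi_9, chi_7> = (1/24)[1*(4)*conj(2) + 1*(4)*conj(-2) + 2*(3)*conj(0) + 2*(1)*conj(-2) + 2*(0)*conj(0) + 2*(1)*conj(2) + 2*(3)*conj(0) + 6*(0)*conj(0) + 6*(0)*conj(0)]
      = (1/24)[(8) + (-8) + (0) + (-4) + (0) + (4) + (0) + (0) + (0)] = 0/24 = 0
  <chi_9*chi_9, chi_8> = (1/24)[1*(4)*conj(2) + 1*(4)*conj(2) + 2*(3)*conj(-1) + 2*(1)*conj(-1) + 2*(0)*conj(2) + 2*(1)*conj(-1) + 2*(3)*conj(-1) + 6*(0)*conj(0) + 6*(0)*conj(0)]
      = (1/24)[(8) + (8) + (-6) + (-2) + (0) + (-2) + (-6) + (0) + (0)] = 0/24 = 0
  <chi_9*chi_9, chi_9> = (1/24)[1*(4)*conj(2) + 1*(4)*conj(-2) + 2*(3)*conj(-sqrt(3)) + 2*(1)*conj(1) + 2*(0)*conj(0) + 2*(1)*conj(-1) + 2*(3)*conj(sqrt(3)) + 6*(0)*conj(0) + 6*(0)*conj(0)]
      = (1/24)[(8) + (-8) + (-6*sqrt(3)) + (2) + (0) + (-2) + (6*sqrt(3)) + (0) + (0)] = 0/24 = 0
Hence the multiplicities are chi_1: 1, chi_2: 1, chi_6: 1. Dimension check: dim(chi_9)*dim(chi_9) = 2*2 = 4 and sum (mult * dim) = 1*1 + 1*1 + 1*2 = 4.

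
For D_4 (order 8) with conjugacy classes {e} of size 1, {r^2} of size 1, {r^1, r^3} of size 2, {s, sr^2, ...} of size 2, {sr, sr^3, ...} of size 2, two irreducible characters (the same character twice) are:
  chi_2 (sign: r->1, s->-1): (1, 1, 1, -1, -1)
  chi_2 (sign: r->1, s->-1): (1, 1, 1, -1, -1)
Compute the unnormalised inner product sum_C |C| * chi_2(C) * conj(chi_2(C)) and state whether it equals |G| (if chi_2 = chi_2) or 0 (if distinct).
Sum = 8 = |G| = 8; so <chi_2, chi_2> = 1 (norm-1 confirms irreducibility).

Reasoning: Compute term by term over conjugacy classes (|C| * chi_2(C) * conj(chi_2(C))):
  1*(1)*conj(1) + 1*(1)*conj(1) + 2*(1)*conj(1) + 2*(-1)*conj(-1) + 2*(-1)*conj(-1)
  = (1) + (1) + (2) + (2) + (2)
  = 8.
Dividing by |G| = 8 gives 8/8 = 1, matching the row-orthogonality relation <chi_2, chi_2> = [chi_2 = chi_2].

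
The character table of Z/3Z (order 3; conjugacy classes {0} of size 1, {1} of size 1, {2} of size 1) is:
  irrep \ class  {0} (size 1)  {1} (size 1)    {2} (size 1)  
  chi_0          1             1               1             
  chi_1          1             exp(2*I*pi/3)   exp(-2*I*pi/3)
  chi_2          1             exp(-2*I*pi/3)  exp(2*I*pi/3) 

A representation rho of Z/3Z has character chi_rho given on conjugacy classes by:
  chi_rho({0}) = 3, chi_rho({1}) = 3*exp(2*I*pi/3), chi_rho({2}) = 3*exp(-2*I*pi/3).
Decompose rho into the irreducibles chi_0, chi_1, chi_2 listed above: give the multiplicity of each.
Multiplicities: chi_0: 0, chi_1: 3, chi_2: 0.

Argument: Use <chi_rho, chi> = (1/|G|) sum_C |C| * chi_rho(C) * conj(chi(C)) with |G| = 3 for each irreducible chi in the table:
  <chi_rho, chi_0> = (1/3)[1*(3)*conj(1) + 1*(3*exp(2*I*pi/3))*conj(1) + 1*(3*exp(-2*I*pi/3))*conj(1)]
      = (1/3)[(3) + (3*exp(2*I*pi/3)) + (3*exp(-2*I*pi/3))] = 0/3 = 0
  <chi_rho, chi_1> = (1/3)[1*(3)*conj(1) + 1*(3*exp(2*I*pi/3))*conj(exp(2*I*pi/3)) + 1*(3*exp(-2*I*pi/3))*conj(exp(-2*I*pi/3))]
      = (1/3)[(3) + (3) + (3)] = 9/3 = 3
  <chi_rho, chi_2> = (1/3)[1*(3)*conj(1) + 1*(3*exp(2*I*pi/3))*conj(exp(-2*I*pi/3)) + 1*(3*exp(-2*I*pi/3))*conj(exp(2*I*pi/3))]
      = (1/3)[(3) + (3*exp(-2*I*pi/3)) + (3*exp(2*I*pi/3))] = 0/3 = 0
(Exp terms are combined using exp(i*s)*conj(exp(i*t)) = exp(i*(s-t)), and sums of them are collapsed using the identity that for every m > 1 the m distinct m-th roots of unity sum to 0, e.g. 1 + exp(2*I*pi/3) + exp(-2*I*pi/3) = 0.)
Dimension check: dim(rho) = sum (mult * dim) = 0*1 + 3*1 + 0*1 = 3 = chi_rho(e) = 3.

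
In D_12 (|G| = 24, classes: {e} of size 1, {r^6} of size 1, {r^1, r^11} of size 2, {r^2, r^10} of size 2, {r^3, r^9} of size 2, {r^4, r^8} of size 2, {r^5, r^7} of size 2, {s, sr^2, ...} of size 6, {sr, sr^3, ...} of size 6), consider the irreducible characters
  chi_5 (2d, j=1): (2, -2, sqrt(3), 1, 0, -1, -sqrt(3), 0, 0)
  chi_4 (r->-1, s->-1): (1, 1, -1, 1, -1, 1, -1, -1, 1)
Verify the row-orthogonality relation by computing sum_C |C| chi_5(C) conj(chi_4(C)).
Sum = 0; so <chi_5, chi_4> = 0 (distinct irreducibles are orthogonal).

Solution. Compute term by term over conjugacy classes (|C| * chi_5(C) * conj(chi_4(C))):
  1*(2)*conj(1) + 1*(-2)*conj(1) + 2*(sqrt(3))*conj(-1) + 2*(1)*conj(1) + 2*(0)*conj(-1) + 2*(-1)*conj(1) + 2*(-sqrt(3))*conj(-1) + 6*(0)*conj(-1) + 6*(0)*conj(1)
  = (2) + (-2) + (-2*sqrt(3)) + (2) + (0) + (-2) + (2*sqrt(3)) + (0) + (0)
  = 0.
Dividing by |G| = 24 gives 0/24 = 0, matching the row-orthogonality relation <chi_5, chi_4> = [chi_5 = chi_4].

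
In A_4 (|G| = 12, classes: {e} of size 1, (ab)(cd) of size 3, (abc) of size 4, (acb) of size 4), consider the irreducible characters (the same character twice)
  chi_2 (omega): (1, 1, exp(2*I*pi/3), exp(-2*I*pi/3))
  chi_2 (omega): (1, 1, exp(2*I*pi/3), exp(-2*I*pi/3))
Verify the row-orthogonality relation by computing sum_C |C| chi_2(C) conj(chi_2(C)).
Sum = 12 = |G| = 12; so <chi_2, chi_2> = 1 (norm-1 confirms irreducibility).

Working: Compute term by term over conjugacy classes (|C| * chi_2(C) * conj(chi_2(C))):
  1*(1)*conj(1) + 3*(1)*conj(1) + 4*(exp(2*I*pi/3))*conj(exp(2*I*pi/3)) + 4*(exp(-2*I*pi/3))*conj(exp(-2*I*pi/3))
  = (1) + (3) + (4) + (4)
  = 12.
(Exp terms are combined using exp(i*s)*conj(exp(i*t)) = exp(i*(s-t)), and sums of them are collapsed using the identity that for every m > 1 the m distinct m-th roots of unity sum to 0, e.g. 1 + exp(2*I*pi/3) + exp(-2*I*pi/3) = 0.)
Dividing by |G| = 12 gives 12/12 = 1, matching the row-orthogonality relation <chi_2, chi_2> = [chi_2 = chi_2].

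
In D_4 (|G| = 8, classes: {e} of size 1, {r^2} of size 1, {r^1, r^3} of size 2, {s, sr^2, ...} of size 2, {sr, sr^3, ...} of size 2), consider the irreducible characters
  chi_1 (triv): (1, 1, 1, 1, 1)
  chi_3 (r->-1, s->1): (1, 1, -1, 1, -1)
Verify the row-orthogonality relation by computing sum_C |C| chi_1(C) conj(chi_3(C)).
Sum = 0; so <chi_1, chi_3> = 0 (distinct irreducibles are orthogonal).

Why: Compute term by term over conjugacy classes (|C| * chi_1(C) * conj(chi_3(C))):
  1*(1)*conj(1) + 1*(1)*conj(1) + 2*(1)*conj(-1) + 2*(1)*conj(1) + 2*(1)*conj(-1)
  = (1) + (1) + (-2) + (2) + (-2)
  = 0.
Dividing by |G| = 8 gives 0/8 = 0, matching the row-orthogonality relation <chi_1, chi_3> = [chi_1 = chi_3].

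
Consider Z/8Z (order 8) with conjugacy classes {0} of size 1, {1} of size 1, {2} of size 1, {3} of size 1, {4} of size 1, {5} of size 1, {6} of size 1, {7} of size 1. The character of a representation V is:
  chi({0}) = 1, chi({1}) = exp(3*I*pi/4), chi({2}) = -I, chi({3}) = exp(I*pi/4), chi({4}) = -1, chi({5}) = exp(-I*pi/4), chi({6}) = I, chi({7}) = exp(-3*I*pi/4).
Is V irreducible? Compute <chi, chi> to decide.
Irreducible: <chi, chi> = 1.

Why: <chi, chi> = (1/|G|) sum_C |C| * |chi(C)|^2 = (1/8)[1*|1|^2 + 1*|exp(3*I*pi/4)|^2 + 1*|-I|^2 + 1*|exp(I*pi/4)|^2 + 1*|-1|^2 + 1*|exp(-I*pi/4)|^2 + 1*|I|^2 + 1*|exp(-3*I*pi/4)|^2]
  = (1/8)[(1) + (1) + (1) + (1) + (1) + (1) + (1) + (1)] = 8/8 = 1.
(Exp terms are combined using exp(i*s)*conj(exp(i*t)) = exp(i*(s-t)), and sums of them are collapsed using the identity that for every m > 1 the m distinct m-th roots of unity sum to 0, e.g. 1 + exp(2*I*pi/3) + exp(-2*I*pi/3) = 0.)
A character is irreducible iff <chi, chi> = 1, so this representation is irreducible.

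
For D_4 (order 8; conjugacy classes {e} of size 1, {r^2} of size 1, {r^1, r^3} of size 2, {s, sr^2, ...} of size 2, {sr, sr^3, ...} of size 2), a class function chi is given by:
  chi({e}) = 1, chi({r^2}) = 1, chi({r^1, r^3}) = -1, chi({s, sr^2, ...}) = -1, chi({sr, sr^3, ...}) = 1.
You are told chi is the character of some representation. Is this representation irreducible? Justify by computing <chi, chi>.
Irreducible: <chi, chi> = 1.

Explanation: <chi, chi> = (1/|G|) sum_C |C| * |chi(C)|^2 = (1/8)[1*|1|^2 + 1*|1|^2 + 2*|-1|^2 + 2*|-1|^2 + 2*|1|^2]
  = (1/8)[(1) + (1) + (2) + (2) + (2)] = 8/8 = 1.
A character is irreducible iff <chi, chi> = 1, so this representation is irreducible.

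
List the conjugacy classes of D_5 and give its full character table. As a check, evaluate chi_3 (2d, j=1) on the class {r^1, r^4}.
Conjugacy classes: {e} of size 1, {r^1, r^4} of size 2, {r^2, r^3} of size 2, {s, sr, ..., sr^4} of size 5.
Character table:
  irrep \ class              {e} (size 1)  {r^1, r^4} (size 2)  {r^2, r^3} (size 2)  {s, sr, ..., sr^4} (size 5)
  chi_1 (triv)               1             1                    1                    1                          
  chi_2 (sign: r->1, s->-1)  1             1                    1                    -1                         
  chi_3 (2d, j=1)            2             -1/2 + sqrt(5)/2     -sqrt(5)/2 - 1/2     0                          
  chi_4 (2d, j=2)            2             -sqrt(5)/2 - 1/2     -1/2 + sqrt(5)/2     0                          

Spot check: chi_3 (2d, j=1) on {r^1, r^4} = -1/2 + sqrt(5)/2.

Details: D_5 has order 2*5 = 10 with 4 conjugacy classes, hence 4 irreducibles. Sum of squared dims 1 + 1 + 4 + 4 = 10 = |G|. Linear characters come from the abelianisation; the 2-dimensional irreps have character r^k -> 2*cos(2*pi*j*k/5), reflections -> 0.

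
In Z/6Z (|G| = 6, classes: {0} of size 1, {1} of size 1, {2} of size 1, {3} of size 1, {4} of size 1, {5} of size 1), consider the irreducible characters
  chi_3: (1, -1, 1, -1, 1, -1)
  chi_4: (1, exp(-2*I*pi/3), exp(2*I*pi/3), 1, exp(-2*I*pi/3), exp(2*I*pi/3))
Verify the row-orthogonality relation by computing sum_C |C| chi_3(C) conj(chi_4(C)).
Sum = 0; so <chi_3, chi_4> = 0 (distinct irreducibles are orthogonal).

Derivation: Compute term by term over conjugacy classes (|C| * chi_3(C) * conj(chi_4(C))):
  1*(1)*conj(1) + 1*(-1)*conj(exp(-2*I*pi/3)) + 1*(1)*conj(exp(2*I*pi/3)) + 1*(-1)*conj(1) + 1*(1)*conj(exp(-2*I*pi/3)) + 1*(-1)*conj(exp(2*I*pi/3))
  = (1) + (-exp(2*I*pi/3)) + (exp(-2*I*pi/3)) + (-1) + (exp(2*I*pi/3)) + (-exp(-2*I*pi/3))
  = 0.
(Exp terms are combined using exp(i*s)*conj(exp(i*t)) = exp(i*(s-t)), and sums of them are collapsed using the identity that for every m > 1 the m distinct m-th roots of unity sum to 0, e.g. 1 + exp(2*I*pi/3) + exp(-2*I*pi/3) = 0.)
Dividing by |G| = 6 gives 0/6 = 0, matching the row-orthogonality relation <chi_3, chi_4> = [chi_3 = chi_4].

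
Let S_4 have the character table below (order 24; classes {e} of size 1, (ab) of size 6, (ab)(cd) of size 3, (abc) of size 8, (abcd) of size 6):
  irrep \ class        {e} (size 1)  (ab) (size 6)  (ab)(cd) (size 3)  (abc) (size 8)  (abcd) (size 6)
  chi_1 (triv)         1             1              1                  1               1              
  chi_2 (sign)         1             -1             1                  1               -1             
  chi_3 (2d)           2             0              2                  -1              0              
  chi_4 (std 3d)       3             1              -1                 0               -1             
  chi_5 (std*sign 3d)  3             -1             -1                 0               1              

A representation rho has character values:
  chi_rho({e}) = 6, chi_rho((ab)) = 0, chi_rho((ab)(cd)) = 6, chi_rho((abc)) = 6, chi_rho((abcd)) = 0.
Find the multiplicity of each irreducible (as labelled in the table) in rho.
Multiplicities: chi_1: 3, chi_2: 3, chi_3: 0, chi_4: 0, chi_5: 0.

Reasoning: Use <chi_rho, chi> = (1/|G|) sum_C |C| * chi_rho(C) * conj(chi(C)) with |G| = 24 for each irreducible chi in the table:
  <chi_rho, chi_1> = (1/24)[1*(6)*conj(1) + 6*(0)*conj(1) + 3*(6)*conj(1) + 8*(6)*conj(1) + 6*(0)*conj(1)]
      = (1/24)[(6) + (0) + (18) + (48) + (0)] = 72/24 = 3
  <chi_rho, chi_2> = (1/24)[1*(6)*conj(1) + 6*(0)*conj(-1) + 3*(6)*conj(1) + 8*(6)*conj(1) + 6*(0)*conj(-1)]
      = (1/24)[(6) + (0) + (18) + (48) + (0)] = 72/24 = 3
  <chi_rho, chi_3> = (1/24)[1*(6)*conj(2) + 6*(0)*conj(0) + 3*(6)*conj(2) + 8*(6)*conj(-1) + 6*(0)*conj(0)]
      = (1/24)[(12) + (0) + (36) + (-48) + (0)] = 0/24 = 0
  <chi_rho, chi_4> = (1/24)[1*(6)*conj(3) + 6*(0)*conj(1) + 3*(6)*conj(-1) + 8*(6)*conj(0) + 6*(0)*conj(-1)]
      = (1/24)[(18) + (0) + (-18) + (0) + (0)] = 0/24 = 0
  <chi_rho, chi_5> = (1/24)[1*(6)*conj(3) + 6*(0)*conj(-1) + 3*(6)*conj(-1) + 8*(6)*conj(0) + 6*(0)*conj(1)]
      = (1/24)[(18) + (0) + (-18) + (0) + (0)] = 0/24 = 0
Dimension check: dim(rho) = sum (mult * dim) = 3*1 + 3*1 + 0*2 + 0*3 + 0*3 = 6 = chi_rho(e) = 6.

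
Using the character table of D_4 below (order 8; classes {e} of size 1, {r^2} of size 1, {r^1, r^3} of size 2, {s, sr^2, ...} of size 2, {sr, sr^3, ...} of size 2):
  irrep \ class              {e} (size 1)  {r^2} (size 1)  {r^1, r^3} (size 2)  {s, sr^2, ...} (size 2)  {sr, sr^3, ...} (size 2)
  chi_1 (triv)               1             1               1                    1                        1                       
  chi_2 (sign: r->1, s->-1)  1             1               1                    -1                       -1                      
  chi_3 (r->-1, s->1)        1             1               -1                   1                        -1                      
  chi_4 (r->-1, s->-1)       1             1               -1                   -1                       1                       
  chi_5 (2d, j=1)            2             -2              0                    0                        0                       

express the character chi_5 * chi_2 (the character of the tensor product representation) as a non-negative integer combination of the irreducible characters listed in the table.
chi_5 tensor chi_2 = chi_5 (all other irreducibles have multiplicity 0).

Reasoning: The character of a tensor product is the pointwise product (chi_5 * chi_2)(C) = chi_5(C) * chi_2(C):
  {e}: (2)*(1), {r^2}: (-2)*(1), {r^1, r^3}: (0)*(1), {s, sr^2, ...}: (0)*(-1), {sr, sr^3, ...}: (0)*(-1)
so (chi_5 * chi_2) takes values
  {e} -> 2, {r^2} -> -2, {r^1, r^3} -> 0, {s, sr^2, ...} -> 0, {sr, sr^3, ...} -> 0.
Now take the inner product of this character with each irreducible chi from the table, <chi_5*chi_2, chi> = (1/8) sum_C |C| (chi_5*chi_2)(C) conj(chi(C)):
  <chi_5*chi_2, chi_1> = (1/8)[1*(2)*conj(1) + 1*(-2)*conj(1) + 2*(0)*conj(1) + 2*(0)*conj(1) + 2*(0)*conj(1)]
      = (1/8)[(2) + (-2) + (0) + (0) + (0)] = 0/8 = 0
  <chi_5*chi_2, chi_2> = (1/8)[1*(2)*conj(1) + 1*(-2)*conj(1) + 2*(0)*conj(1) + 2*(0)*conj(-1) + 2*(0)*conj(-1)]
      = (1/8)[(2) + (-2) + (0) + (0) + (0)] = 0/8 = 0
  <chi_5*chi_2, chi_3> = (1/8)[1*(2)*conj(1) + 1*(-2)*conj(1) + 2*(0)*conj(-1) + 2*(0)*conj(1) + 2*(0)*conj(-1)]
      = (1/8)[(2) + (-2) + (0) + (0) + (0)] = 0/8 = 0
  <chi_5*chi_2, chi_4> = (1/8)[1*(2)*conj(1) + 1*(-2)*conj(1) + 2*(0)*conj(-1) + 2*(0)*conj(-1) + 2*(0)*conj(1)]
      = (1/8)[(2) + (-2) + (0) + (0) + (0)] = 0/8 = 0
  <chi_5*chi_2, chi_5> = (1/8)[1*(2)*conj(2) + 1*(-2)*conj(-2) + 2*(0)*conj(0) + 2*(0)*conj(0) + 2*(0)*conj(0)]
      = (1/8)[(4) + (4) + (0) + (0) + (0)] = 8/8 = 1
Hence the multiplicities are chi_5: 1. Dimension check: dim(chi_5)*dim(chi_2) = 2*1 = 2 and sum (mult * dim) = 1*2 = 2.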